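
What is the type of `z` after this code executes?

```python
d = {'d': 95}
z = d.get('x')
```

dict.get() returns None when key 'x' is not found and no default given

NoneType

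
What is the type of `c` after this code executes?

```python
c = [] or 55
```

'or' returns first truthy value (55, which is int)

int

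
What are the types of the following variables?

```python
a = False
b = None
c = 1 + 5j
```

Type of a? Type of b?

a is bool; b is NoneType

bool, NoneType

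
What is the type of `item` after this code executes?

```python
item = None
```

None has type NoneType

NoneType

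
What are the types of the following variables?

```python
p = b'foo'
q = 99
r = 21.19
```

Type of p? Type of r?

p is bytes; r is float

bytes, float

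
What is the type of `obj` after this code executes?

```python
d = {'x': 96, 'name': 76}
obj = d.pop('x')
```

dict.pop() returns the value (int)

int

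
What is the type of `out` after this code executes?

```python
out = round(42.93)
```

round() with no ndigits arg returns int

int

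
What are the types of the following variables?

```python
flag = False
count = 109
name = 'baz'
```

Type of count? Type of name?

count is int; name is str

int, str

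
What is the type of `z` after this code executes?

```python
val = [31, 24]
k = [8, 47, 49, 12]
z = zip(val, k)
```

zip() returns a zip iterator object

zip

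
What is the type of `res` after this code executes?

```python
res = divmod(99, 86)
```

divmod() returns a tuple (quotient, remainder)

tuple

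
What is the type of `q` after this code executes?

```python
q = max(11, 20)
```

max() of ints returns int

int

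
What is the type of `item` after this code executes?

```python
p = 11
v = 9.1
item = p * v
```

int * float returns float (11 * 9.1 = 100.1)

float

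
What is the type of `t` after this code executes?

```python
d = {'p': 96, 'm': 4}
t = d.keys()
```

.keys() returns a dict_keys view object

dict_keys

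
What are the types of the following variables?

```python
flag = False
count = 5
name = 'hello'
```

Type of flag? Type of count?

flag is bool; count is int

bool, int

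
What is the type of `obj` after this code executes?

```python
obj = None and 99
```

'and' returns first falsy value (None)

NoneType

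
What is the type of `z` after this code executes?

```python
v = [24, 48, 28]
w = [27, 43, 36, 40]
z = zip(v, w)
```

zip() returns a zip iterator object

zip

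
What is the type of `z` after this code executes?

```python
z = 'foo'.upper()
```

str.upper() returns str

str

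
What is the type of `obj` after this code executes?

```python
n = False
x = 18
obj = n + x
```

bool + int returns int (False is 0, so 0 + 18 = 18)

int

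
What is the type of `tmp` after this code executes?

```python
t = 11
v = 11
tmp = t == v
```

Equality comparison returns bool

bool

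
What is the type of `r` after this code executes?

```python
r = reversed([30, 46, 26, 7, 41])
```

reversed() on a list returns a list_reverseiterator

list_reverseiterator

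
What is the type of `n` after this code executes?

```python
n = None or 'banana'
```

'or' with None returns the other value ('banana', str)

str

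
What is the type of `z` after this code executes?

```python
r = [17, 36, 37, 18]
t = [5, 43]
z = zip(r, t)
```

zip() returns a zip iterator object

zip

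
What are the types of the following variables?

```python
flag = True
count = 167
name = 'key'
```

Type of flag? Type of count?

flag is bool; count is int

bool, int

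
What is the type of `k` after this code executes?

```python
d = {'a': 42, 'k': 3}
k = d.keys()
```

.keys() returns a dict_keys view object

dict_keys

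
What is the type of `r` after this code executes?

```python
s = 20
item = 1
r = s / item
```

int / int always returns float in Python 3 (20 / 1 = 20)

float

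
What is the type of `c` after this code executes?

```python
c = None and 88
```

'and' returns first falsy value (None)

NoneType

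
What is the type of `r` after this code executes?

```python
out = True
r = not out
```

'not' always returns bool

bool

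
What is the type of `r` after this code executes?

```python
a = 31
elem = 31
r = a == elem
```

Equality comparison returns bool

bool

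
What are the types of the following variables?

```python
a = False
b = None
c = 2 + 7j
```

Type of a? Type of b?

a is bool; b is NoneType

bool, NoneType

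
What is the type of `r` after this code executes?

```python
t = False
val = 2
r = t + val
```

bool + int returns int (False is 0, so 0 + 2 = 2)

int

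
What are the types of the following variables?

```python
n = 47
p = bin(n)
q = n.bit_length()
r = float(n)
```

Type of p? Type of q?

bin() returns str; int.bit_length() returns int

str, int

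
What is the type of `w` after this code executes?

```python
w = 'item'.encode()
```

str.encode() returns bytes

bytes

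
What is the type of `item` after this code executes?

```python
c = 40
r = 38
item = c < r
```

Comparison operators return bool

bool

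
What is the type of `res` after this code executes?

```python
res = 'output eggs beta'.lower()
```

str.lower() returns str

str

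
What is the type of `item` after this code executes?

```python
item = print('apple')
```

print() returns None

NoneType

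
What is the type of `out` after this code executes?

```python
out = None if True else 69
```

Ternary: condition is True, if branch (None) taken → NoneType

NoneType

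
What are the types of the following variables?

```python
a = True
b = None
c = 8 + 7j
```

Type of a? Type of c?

a is bool; c is complex

bool, complex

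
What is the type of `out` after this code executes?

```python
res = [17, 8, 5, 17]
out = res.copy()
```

list.copy() returns list

list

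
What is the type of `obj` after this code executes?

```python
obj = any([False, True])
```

any() returns bool

bool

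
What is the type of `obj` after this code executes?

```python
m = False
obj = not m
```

'not' always returns bool

bool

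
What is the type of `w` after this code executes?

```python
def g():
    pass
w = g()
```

A function with no return statement returns None

NoneType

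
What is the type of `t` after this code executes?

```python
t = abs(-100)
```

abs() of int returns int

int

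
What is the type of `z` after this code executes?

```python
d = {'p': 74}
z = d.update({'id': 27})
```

dict.update() returns None

NoneType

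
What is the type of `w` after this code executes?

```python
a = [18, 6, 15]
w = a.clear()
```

list.clear() returns None

NoneType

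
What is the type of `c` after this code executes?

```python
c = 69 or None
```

'or' returns first truthy value (69, int)

int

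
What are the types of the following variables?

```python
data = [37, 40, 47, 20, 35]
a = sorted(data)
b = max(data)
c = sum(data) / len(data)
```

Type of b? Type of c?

max of ints returns int; int / int returns float

int, float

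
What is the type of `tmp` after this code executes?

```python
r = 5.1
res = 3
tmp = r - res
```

float - int returns float (5.1 - 3 = 2.1)

float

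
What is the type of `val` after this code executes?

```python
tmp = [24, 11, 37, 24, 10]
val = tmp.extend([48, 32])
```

list.extend() returns None

NoneType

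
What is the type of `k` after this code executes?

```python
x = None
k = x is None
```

'is' comparison returns bool

bool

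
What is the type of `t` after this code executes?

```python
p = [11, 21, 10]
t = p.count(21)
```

list.count() returns int

int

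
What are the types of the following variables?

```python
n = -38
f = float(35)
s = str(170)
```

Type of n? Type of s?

n is int; s is str

int, str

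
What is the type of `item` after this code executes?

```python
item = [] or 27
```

'or' returns first truthy value (27, which is int)

int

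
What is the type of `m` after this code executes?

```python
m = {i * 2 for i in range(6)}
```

A set comprehension {expr for x in iterable} produces a set

set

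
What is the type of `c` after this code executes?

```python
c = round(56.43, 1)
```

round() with ndigits arg returns float

float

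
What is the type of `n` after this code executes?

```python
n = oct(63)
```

oct() returns str representation

str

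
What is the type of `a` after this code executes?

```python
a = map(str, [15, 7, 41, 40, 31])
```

map() returns a map iterator object

map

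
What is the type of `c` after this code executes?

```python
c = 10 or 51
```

'or' returns the first truthy value (10, which is int)

int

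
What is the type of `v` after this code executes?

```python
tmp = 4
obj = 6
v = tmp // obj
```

int // int returns int (4 // 6 = 0)

int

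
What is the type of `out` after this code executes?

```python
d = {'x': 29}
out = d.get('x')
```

dict.get() returns the value (int) when key is found

int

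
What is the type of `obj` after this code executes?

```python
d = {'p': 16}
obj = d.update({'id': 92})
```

dict.update() returns None

NoneType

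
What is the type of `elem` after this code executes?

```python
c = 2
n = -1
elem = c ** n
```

int ** negative int returns float

float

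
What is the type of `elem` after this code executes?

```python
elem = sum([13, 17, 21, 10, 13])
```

sum() of ints returns int

int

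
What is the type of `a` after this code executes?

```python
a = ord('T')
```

ord() returns int (Unicode code point)

int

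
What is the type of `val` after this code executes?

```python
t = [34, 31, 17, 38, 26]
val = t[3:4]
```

Slicing a list always returns a list

list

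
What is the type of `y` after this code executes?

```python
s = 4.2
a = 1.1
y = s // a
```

float // float returns float (floor division preserves float type)

float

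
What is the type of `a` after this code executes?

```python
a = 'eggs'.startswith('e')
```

str.startswith() returns bool

bool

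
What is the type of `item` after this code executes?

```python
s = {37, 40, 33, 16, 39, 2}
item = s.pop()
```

Popping from a set of ints returns int

int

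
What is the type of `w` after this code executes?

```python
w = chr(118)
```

chr() returns str (single character)

str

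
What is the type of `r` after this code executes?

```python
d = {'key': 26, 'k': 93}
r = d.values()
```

.values() returns a dict_values view object

dict_values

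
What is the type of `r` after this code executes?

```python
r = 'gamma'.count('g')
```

str.count() returns int

int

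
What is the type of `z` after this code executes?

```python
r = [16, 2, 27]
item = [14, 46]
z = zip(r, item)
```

zip() returns a zip iterator object

zip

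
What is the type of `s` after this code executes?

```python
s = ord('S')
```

ord() returns int (Unicode code point)

int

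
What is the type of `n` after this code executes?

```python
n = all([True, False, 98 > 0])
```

all() returns bool

bool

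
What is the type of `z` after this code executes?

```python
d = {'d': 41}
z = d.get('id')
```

dict.get() returns None when key 'id' is not found and no default given

NoneType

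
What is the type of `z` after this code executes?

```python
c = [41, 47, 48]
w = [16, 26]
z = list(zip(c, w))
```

list(zip(...)) returns a list of tuples

list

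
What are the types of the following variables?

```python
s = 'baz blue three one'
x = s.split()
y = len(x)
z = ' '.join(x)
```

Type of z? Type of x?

str.join() returns str; str.split() returns list

str, list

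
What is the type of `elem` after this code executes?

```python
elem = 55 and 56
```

'and' returns the last value when all truthy (56, which is int)

int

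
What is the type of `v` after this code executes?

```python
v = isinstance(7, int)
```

isinstance() returns bool

bool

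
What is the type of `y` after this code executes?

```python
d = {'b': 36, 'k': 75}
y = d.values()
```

.values() returns a dict_values view object

dict_values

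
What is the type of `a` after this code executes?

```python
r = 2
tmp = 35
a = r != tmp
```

Comparison operators return bool

bool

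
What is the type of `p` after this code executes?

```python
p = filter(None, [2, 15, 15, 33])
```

filter() returns a filter iterator object

filter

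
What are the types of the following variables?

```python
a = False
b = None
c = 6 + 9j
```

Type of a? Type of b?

a is bool; b is NoneType

bool, NoneType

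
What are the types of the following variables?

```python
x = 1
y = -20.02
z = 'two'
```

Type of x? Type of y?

x is int; y is float

int, float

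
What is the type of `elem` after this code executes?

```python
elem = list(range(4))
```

list(range(...)) returns list

list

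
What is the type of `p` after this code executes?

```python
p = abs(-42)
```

abs() of int returns int

int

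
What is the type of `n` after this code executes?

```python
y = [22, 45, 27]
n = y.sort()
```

list.sort() returns None (sorts in place)

NoneType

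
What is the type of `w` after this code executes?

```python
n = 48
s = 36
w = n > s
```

Comparison operators return bool

bool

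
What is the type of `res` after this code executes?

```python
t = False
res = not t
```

'not' always returns bool

bool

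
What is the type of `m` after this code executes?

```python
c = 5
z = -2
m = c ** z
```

int ** negative int returns float

float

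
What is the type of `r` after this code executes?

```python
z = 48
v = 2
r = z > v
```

Comparison operators return bool

bool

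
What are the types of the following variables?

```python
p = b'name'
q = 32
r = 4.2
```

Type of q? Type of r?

q is int; r is float

int, float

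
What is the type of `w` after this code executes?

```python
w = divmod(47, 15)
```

divmod() returns a tuple (quotient, remainder)

tuple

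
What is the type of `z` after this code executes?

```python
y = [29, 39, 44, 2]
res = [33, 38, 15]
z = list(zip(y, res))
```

list(zip(...)) returns a list of tuples

list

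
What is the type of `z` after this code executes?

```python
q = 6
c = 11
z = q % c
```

int % int returns int (6 % 11 = 6)

int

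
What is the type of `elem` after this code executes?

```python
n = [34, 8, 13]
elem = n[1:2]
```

Slicing a list always returns a list

list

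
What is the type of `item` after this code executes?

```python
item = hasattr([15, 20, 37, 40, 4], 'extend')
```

hasattr() returns bool

bool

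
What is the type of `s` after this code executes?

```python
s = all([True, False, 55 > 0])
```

all() returns bool

bool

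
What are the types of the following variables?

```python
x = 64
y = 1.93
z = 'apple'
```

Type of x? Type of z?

x is int; z is str

int, str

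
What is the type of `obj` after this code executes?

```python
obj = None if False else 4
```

Ternary: condition is False, else branch (4) taken → int

int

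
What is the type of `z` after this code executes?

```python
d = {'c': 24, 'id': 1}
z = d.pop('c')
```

dict.pop() returns the value (int)

int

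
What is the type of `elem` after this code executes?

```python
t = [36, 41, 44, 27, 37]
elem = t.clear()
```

list.clear() returns None

NoneType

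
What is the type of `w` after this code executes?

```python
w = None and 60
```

'and' returns first falsy value (None)

NoneType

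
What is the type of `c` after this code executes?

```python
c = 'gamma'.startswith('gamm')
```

str.startswith() returns bool

bool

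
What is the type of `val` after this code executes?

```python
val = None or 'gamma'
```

'or' with None returns the other value ('gamma', str)

str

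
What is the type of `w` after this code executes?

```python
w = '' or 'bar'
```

'or' returns first truthy value ('bar', which is str)

str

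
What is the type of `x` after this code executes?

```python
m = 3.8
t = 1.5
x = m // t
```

float // float returns float (floor division preserves float type)

float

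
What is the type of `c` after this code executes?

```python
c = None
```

None has type NoneType

NoneType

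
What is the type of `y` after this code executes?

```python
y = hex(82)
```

hex() returns str representation

str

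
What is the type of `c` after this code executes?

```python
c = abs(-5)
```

abs() of int returns int

int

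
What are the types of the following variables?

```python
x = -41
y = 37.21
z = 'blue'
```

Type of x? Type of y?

x is int; y is float

int, float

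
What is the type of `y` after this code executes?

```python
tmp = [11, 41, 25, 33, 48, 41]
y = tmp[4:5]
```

Slicing a list always returns a list

list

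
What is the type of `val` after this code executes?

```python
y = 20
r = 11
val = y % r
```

int % int returns int (20 % 11 = 9)

int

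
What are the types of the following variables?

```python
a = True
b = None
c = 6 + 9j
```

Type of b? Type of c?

b is NoneType; c is complex

NoneType, complex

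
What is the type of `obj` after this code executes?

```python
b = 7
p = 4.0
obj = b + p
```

int + float returns float (7 + 4.0 = 11.0)

float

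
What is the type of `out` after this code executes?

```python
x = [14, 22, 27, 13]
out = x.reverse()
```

list.reverse() returns None

NoneType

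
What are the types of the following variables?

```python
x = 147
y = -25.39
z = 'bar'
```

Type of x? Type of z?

x is int; z is str

int, str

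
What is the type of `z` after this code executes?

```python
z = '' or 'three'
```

'or' returns first truthy value ('three', which is str)

str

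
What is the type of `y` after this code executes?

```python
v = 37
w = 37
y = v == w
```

Equality comparison returns bool

bool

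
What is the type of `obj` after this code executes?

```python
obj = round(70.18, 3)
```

round() with ndigits arg returns float

float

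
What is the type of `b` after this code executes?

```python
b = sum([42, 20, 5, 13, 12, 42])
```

sum() of ints returns int

int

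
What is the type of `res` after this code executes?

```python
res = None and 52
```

'and' returns first falsy value (None)

NoneType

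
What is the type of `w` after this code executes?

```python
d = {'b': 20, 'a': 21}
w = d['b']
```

Accessing dict[str, int] with key 'b' returns int value 20

int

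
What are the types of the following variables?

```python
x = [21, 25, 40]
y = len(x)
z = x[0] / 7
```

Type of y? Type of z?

len() returns int; int / int returns float

int, float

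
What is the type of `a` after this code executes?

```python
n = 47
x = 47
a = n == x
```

Equality comparison returns bool

bool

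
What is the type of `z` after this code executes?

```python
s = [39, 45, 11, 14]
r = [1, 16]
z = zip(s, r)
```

zip() returns a zip iterator object

zip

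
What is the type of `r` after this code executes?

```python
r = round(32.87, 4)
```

round() with ndigits arg returns float

float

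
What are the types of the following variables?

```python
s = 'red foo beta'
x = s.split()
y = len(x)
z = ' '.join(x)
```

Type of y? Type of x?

len() returns int; str.split() returns list

int, list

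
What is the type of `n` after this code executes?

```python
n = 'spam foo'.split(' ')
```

str.split() returns list

list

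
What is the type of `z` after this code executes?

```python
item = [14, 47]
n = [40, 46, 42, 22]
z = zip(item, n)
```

zip() returns a zip iterator object

zip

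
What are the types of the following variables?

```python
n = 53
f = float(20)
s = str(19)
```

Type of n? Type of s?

n is int; s is str

int, str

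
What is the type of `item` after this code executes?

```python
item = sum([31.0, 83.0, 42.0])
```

sum() of floats returns float

float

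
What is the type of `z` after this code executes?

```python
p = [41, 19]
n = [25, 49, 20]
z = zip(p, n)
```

zip() returns a zip iterator object

zip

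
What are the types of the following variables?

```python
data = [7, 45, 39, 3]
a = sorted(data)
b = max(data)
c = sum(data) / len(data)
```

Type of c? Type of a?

int / int returns float; sorted() returns list

float, list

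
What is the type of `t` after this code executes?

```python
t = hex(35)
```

hex() returns str representation

str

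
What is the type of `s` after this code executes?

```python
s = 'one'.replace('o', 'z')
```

str.replace() returns str

str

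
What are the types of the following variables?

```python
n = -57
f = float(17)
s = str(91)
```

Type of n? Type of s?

n is int; s is str

int, str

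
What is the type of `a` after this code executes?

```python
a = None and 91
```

'and' returns first falsy value (None)

NoneType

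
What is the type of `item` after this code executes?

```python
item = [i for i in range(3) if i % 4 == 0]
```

A list comprehension [...] produces a list

list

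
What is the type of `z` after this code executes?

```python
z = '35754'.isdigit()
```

str.isdigit() returns bool

bool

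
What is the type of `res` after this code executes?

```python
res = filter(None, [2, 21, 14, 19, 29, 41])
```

filter() returns a filter iterator object

filter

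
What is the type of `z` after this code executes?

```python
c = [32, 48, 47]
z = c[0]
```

Indexing a list of ints returns int (c[0] = 32)

int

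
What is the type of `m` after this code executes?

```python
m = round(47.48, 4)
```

round() with ndigits arg returns float

float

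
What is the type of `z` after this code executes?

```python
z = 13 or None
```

'or' returns first truthy value (13, int)

int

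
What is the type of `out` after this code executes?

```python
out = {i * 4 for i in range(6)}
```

A set comprehension {expr for x in iterable} produces a set

set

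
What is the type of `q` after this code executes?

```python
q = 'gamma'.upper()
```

str.upper() returns str

str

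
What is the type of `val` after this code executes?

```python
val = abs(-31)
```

abs() of int returns int

int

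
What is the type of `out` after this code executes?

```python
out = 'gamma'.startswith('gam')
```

str.startswith() returns bool

bool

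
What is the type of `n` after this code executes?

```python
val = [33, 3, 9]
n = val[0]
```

Indexing a list of ints returns int (val[0] = 33)

int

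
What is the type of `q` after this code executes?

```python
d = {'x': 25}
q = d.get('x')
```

dict.get() returns the value (int) when key is found

int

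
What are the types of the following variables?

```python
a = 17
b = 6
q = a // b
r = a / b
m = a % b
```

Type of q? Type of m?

int // int returns int; int % int returns int

int, int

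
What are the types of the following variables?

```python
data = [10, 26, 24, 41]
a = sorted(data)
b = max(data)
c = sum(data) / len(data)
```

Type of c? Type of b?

int / int returns float; max of ints returns int

float, int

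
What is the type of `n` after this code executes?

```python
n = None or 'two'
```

'or' with None returns the other value ('two', str)

str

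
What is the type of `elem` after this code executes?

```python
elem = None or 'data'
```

'or' with None returns the other value ('data', str)

str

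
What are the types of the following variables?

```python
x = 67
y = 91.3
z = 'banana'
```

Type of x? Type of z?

x is int; z is str

int, str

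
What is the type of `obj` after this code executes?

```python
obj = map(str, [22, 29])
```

map() returns a map iterator object

map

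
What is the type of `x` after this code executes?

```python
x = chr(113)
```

chr() returns str (single character)

str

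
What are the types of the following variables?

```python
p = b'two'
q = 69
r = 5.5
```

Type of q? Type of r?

q is int; r is float

int, float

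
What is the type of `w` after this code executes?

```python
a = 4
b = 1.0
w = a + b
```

int + float returns float (4 + 1.0 = 5.0)

float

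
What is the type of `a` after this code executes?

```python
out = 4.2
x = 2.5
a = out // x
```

float // float returns float (floor division preserves float type)

float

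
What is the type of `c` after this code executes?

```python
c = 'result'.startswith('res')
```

str.startswith() returns bool

bool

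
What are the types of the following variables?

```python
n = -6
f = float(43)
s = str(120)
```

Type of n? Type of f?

n is int; f is float

int, float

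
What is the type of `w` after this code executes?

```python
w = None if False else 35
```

Ternary: condition is False, else branch (35) taken → int

int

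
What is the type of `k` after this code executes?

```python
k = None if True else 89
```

Ternary: condition is True, if branch (None) taken → NoneType

NoneType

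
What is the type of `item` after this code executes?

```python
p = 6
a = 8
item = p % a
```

int % int returns int (6 % 8 = 6)

int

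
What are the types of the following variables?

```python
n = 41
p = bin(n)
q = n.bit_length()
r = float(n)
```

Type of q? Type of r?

int.bit_length() returns int; float() returns float

int, float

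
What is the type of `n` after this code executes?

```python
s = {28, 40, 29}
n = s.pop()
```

Popping from a set of ints returns int

int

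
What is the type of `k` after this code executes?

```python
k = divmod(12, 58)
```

divmod() returns a tuple (quotient, remainder)

tuple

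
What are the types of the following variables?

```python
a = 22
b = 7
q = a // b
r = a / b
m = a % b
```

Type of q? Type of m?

int // int returns int; int % int returns int

int, int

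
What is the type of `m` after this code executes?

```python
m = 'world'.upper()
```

str.upper() returns str

str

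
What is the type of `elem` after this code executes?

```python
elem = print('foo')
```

print() returns None

NoneType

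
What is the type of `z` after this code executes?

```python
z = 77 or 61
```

'or' returns the first truthy value (77, which is int)

int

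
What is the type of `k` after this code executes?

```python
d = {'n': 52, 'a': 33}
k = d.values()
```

.values() returns a dict_values view object

dict_values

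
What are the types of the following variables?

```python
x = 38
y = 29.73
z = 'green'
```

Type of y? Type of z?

y is float; z is str

float, str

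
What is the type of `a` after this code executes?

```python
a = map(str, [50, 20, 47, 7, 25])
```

map() returns a map iterator object

map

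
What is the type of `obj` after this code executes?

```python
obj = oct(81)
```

oct() returns str representation

str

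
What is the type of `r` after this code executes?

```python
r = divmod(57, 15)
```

divmod() returns a tuple (quotient, remainder)

tuple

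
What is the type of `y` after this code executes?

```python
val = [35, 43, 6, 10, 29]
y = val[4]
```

Indexing a list of ints returns int (val[4] = 29)

int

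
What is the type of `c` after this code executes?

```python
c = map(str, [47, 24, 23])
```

map() returns a map iterator object

map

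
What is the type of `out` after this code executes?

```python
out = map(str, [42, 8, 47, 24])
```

map() returns a map iterator object

map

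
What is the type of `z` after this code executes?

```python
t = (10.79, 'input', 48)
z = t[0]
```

Index 0 of tuple is 10.79 which is float

float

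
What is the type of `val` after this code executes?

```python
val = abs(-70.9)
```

abs() of float returns float

float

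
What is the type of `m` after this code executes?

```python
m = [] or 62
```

'or' returns first truthy value (62, which is int)

int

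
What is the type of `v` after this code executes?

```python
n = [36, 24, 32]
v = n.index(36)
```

list.index() returns int

int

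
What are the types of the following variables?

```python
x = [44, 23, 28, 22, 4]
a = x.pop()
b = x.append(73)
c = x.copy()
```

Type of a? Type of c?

list.pop() returns the element (int); list.copy() returns list

int, list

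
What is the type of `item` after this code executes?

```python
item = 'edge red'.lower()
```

str.lower() returns str

str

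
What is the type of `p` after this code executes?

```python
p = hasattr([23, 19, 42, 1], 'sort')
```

hasattr() returns bool

bool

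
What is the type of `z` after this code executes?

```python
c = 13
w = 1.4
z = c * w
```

int * float returns float (13 * 1.4 = 18.2)

float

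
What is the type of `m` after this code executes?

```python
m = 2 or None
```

'or' returns first truthy value (2, int)

int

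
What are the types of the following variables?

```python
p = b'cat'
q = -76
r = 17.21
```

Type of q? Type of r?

q is int; r is float

int, float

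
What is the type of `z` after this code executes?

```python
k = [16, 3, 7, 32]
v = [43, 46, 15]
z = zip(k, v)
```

zip() returns a zip iterator object

zip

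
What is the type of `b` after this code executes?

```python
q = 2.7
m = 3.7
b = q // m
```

float // float returns float (floor division preserves float type)

float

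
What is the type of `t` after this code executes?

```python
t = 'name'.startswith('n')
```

str.startswith() returns bool

bool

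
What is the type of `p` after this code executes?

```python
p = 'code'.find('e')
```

str.find() returns int (index, or -1)

int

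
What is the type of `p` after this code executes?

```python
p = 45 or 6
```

'or' returns the first truthy value (45, which is int)

int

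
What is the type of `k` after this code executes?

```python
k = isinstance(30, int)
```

isinstance() returns bool

bool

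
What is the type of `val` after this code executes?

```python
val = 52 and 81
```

'and' returns the last value when all truthy (81, which is int)

int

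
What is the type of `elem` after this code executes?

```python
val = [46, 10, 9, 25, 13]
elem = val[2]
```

Indexing a list of ints returns int (val[2] = 9)

int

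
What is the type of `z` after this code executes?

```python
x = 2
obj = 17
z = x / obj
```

int / int always returns float in Python 3 (2 / 17 = 0.117647)

float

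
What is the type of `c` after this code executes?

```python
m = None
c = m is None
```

'is' comparison returns bool

bool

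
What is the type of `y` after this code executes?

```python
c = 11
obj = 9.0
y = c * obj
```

int * float returns float (11 * 9.0 = 99.0)

float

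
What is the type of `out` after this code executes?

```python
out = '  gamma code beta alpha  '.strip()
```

str.strip() returns str

str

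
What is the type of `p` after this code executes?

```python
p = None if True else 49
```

Ternary: condition is True, if branch (None) taken → NoneType

NoneType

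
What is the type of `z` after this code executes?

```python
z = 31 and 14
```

'and' returns the last value when all truthy (14, which is int)

int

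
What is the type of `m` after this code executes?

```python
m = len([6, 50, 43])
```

len() always returns int

int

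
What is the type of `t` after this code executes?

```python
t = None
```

None has type NoneType

NoneType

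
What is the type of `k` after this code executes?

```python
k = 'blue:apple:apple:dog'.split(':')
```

str.split() returns list

list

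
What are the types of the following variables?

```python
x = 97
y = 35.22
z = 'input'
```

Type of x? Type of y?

x is int; y is float

int, float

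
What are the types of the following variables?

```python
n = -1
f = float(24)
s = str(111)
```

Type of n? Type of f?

n is int; f is float

int, float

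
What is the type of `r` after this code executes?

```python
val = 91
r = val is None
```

'is' comparison returns bool

bool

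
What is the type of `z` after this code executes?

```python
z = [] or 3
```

'or' returns first truthy value (3, which is int)

int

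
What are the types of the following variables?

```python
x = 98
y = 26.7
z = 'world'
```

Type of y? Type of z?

y is float; z is str

float, str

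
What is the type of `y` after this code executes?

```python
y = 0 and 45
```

'and' returns the first falsy value (0, which is int)

int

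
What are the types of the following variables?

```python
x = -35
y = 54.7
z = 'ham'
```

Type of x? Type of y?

x is int; y is float

int, float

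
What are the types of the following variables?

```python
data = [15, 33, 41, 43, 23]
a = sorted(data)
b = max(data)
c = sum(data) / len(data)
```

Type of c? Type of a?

int / int returns float; sorted() returns list

float, list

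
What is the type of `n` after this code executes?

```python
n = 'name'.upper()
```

str.upper() returns str

str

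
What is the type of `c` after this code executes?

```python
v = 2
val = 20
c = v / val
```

int / int always returns float in Python 3 (2 / 20 = 0.1)

float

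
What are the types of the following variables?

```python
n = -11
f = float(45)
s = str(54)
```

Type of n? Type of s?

n is int; s is str

int, str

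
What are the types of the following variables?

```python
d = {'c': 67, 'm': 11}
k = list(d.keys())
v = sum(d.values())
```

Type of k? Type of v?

list(...) returns list; sum of int values returns int

list, int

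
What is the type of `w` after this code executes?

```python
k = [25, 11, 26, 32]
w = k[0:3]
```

Slicing a list always returns a list

list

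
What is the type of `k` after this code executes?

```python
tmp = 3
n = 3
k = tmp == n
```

Equality comparison returns bool

bool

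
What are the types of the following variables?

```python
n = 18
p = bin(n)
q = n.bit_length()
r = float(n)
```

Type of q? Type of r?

int.bit_length() returns int; float() returns float

int, float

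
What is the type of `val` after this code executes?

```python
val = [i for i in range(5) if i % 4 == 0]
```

A list comprehension [...] produces a list

list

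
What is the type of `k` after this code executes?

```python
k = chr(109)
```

chr() returns str (single character)

str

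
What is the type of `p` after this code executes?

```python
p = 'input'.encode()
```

str.encode() returns bytes

bytes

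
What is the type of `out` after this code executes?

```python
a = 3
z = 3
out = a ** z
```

int ** positive int returns int (3 ** 3 = 27)

int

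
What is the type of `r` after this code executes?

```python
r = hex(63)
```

hex() returns str representation

str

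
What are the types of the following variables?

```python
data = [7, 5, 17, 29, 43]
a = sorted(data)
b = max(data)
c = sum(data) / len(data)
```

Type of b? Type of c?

max of ints returns int; int / int returns float

int, float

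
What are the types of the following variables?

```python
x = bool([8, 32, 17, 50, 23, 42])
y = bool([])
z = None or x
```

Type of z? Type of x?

None or <bool> returns the bool; bool() returns bool

bool, bool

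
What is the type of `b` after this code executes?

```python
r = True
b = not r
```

'not' always returns bool

bool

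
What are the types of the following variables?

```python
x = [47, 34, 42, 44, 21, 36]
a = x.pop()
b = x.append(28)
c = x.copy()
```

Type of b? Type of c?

list.append() returns None; list.copy() returns list

NoneType, list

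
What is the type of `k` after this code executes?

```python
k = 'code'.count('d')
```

str.count() returns int

int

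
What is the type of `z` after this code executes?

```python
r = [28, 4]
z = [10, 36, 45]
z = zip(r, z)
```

zip() returns a zip iterator object

zip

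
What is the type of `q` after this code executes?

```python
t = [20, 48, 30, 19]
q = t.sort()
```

list.sort() returns None (sorts in place)

NoneType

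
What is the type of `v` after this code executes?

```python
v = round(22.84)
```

round() with no ndigits arg returns int

int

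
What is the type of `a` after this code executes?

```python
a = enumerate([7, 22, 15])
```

enumerate() returns an enumerate iterator object

enumerate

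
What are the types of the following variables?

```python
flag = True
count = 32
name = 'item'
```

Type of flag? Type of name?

flag is bool; name is str

bool, str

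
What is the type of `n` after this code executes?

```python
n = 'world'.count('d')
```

str.count() returns int

int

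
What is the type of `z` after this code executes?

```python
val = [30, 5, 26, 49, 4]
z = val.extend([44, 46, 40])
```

list.extend() returns None

NoneType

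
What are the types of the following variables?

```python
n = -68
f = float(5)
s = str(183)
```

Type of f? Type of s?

f is float; s is str

float, str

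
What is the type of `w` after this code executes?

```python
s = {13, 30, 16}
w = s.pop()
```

Popping from a set of ints returns int

int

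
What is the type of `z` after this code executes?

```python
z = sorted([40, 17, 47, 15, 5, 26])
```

sorted() always returns list

list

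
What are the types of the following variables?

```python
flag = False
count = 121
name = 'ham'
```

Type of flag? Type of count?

flag is bool; count is int

bool, int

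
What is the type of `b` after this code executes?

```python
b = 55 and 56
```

'and' returns the last value when all truthy (56, which is int)

int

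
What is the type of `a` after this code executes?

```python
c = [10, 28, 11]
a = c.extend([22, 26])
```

list.extend() returns None

NoneType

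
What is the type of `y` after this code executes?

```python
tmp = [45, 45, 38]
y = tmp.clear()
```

list.clear() returns None

NoneType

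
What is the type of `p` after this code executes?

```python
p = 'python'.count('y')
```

str.count() returns int

int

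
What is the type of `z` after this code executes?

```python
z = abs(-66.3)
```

abs() of float returns float

float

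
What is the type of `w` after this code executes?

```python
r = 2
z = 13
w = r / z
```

int / int always returns float in Python 3 (2 / 13 = 0.153846)

float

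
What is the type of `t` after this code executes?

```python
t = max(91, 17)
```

max() of ints returns int

int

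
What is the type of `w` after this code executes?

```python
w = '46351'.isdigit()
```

str.isdigit() returns bool

bool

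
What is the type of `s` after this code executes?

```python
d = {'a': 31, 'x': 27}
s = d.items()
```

dict.items() returns a dict_items view

dict_items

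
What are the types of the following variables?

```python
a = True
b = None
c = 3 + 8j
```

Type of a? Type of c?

a is bool; c is complex

bool, complex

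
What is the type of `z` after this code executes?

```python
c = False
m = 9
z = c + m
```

bool + int returns int (False is 0, so 0 + 9 = 9)

int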